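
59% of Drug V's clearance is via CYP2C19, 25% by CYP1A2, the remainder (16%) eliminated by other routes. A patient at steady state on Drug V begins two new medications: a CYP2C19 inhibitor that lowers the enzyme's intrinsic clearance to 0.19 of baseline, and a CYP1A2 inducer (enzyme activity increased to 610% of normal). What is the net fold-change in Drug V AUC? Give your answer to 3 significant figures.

The CYP2C19 pathway (59% of clearance) is reduced to 0.19× activity: 0.59 × 0.19 = 0.1121.
The CYP1A2 pathway (25% of clearance) rises to 6.1× activity: 0.25 × 6.1 = 1.525.
The remaining 16% of clearance is unaffected.
CL_new/CL_old = 0.1121 + 1.525 + 0.16 = 1.7971.
AUC ∝ 1/CL: fold-change = 1 / 1.7971 = 0.556.

0.556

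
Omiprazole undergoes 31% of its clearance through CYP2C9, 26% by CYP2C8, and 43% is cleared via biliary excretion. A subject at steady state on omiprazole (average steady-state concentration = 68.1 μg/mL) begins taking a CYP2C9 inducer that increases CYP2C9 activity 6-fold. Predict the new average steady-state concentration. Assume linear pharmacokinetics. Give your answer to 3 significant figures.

CYP2C9: 0.31 × 6 = 1.86
CYP2C8: 0.26 (unchanged)
Other: 0.43 (unchanged)
Relative clearance = 1.86 + 0.26 + 0.43 = 2.55.
New average steady-state concentration = baseline ÷ relative clearance = 68.1 / 2.55 = 26.7 μg/mL.

26.7 μg/mL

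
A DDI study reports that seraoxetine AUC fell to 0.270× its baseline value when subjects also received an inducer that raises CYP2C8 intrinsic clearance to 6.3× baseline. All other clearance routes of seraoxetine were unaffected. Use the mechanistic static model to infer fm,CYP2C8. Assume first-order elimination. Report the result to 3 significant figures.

CL'/CL = 1 / 0.270 = 3.704
6.3·fm + (1 − fm) = 3.704
fm = (3.704 − 1) / (6.3 − 1) = 0.510

0.510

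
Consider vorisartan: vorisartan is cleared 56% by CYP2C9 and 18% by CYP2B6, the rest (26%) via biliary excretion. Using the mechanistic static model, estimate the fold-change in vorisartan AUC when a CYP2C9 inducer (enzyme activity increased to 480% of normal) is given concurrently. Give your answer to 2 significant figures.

The CYP2C9 pathway (56% of clearance) increases to 4.8× activity: 0.56 × 4.8 = 2.688.
CYP2B6 (18%) and the residual 26% are unaffected.
Relative clearance = 2.688 + 0.18 + 0.26 = 3.128.
Since AUC ∝ 1/CL, the ratio is 1 / 3.128 = 0.32.

0.32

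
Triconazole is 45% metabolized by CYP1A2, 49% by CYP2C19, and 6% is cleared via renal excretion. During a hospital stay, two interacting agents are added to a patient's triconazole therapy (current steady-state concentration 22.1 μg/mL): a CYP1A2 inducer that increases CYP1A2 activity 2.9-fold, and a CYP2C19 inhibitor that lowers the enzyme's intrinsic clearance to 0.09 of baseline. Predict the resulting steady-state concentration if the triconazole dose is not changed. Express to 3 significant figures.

The CYP1A2 pathway (45% of clearance) rises to 2.9× activity: 0.45 × 2.9 = 1.305.
The CYP2C19 pathway (49% of clearance) falls to 0.09× activity: 0.49 × 0.09 = 0.0441.
Non-CYP routes (6%) are unchanged.
New clearance relative to baseline: 1.305 + 0.0441 + 0.06 = 1.4091.
Steady-state concentration ∝ 1/CL: new value = 22.1 / 1.4091 = 15.7 μg/mL.

15.7 μg/mL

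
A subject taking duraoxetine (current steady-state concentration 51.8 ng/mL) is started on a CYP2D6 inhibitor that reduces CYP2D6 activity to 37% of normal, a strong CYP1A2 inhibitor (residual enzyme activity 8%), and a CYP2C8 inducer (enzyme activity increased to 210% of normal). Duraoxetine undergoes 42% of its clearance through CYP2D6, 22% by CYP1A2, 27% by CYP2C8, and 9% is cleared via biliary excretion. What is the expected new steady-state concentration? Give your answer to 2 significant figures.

62 ng/mL

The CYP2D6 pathway (42% of clearance) falls to 0.37× activity: 0.42 × 0.37 = 0.1554.
The CYP1A2 pathway (22% of clearance) falls to 0.08× activity: 0.22 × 0.08 = 0.0176.
The CYP2C8 pathway (27% of clearance) rises to 2.1× activity: 0.27 × 2.1 = 0.567.
The remaining 9% of clearance is unaffected.
Relative clearance = 0.1554 + 0.0176 + 0.567 + 0.09 = 0.83.
Dividing the baseline by the relative clearance: 51.8 / 0.83 = 62 ng/mL.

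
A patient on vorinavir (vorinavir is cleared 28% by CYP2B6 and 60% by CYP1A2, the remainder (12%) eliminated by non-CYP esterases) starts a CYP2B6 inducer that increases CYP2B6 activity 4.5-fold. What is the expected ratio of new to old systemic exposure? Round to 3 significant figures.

0.505

The CYP2B6 pathway (28% of clearance) is boosted to 4.5× activity: 0.28 × 4.5 = 1.26.
CYP1A2 (60%) and the residual 12% are unaffected.
Relative clearance = 1.26 + 0.6 + 0.12 = 1.98.
Since systemic exposure ∝ 1/CL, the ratio is 1 / 1.98 = 0.505.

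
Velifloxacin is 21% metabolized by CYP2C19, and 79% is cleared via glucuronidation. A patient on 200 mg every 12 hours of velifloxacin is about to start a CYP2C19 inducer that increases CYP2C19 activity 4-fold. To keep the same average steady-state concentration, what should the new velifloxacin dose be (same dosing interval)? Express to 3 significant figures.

326 mg

CYP2C19: 0.21 × 4 = 0.84
Other: 0.79 (unchanged)
Relative clearance = 0.84 + 0.79 = 1.63.
Css,avg = (dose rate)/CL, so holding Css fixed requires dose ∝ CL: 200 × 1.63 = 326 mg.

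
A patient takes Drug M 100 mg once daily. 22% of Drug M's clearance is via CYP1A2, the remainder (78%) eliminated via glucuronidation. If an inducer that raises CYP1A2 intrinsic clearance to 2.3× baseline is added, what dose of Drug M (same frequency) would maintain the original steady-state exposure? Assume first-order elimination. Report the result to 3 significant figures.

CYP1A2: 0.22 × 2.3 = 0.506
Other: 0.78 (unchanged)
Relative clearance = 0.506 + 0.78 = 1.286.
Exposure is unchanged when dose changes in proportion to clearance. New dose = 100 mg × 1.286 = 129 mg.

129 mg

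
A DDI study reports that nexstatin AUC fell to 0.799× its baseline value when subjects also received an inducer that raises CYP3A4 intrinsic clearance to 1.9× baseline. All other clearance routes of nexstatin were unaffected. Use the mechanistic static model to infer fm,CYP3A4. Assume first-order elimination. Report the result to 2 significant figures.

0.28

CL'/CL = 1 / 0.799 = 1.252
1.9·fm + (1 − fm) = 1.252
fm = (1.252 − 1) / (1.9 − 1) = 0.28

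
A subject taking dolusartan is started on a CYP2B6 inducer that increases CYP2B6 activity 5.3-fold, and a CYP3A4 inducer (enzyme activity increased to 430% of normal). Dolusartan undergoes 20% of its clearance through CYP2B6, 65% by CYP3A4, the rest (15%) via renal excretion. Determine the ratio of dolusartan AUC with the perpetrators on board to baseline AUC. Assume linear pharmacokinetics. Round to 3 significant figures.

CYP2B6: 0.2 × 5.3 = 1.06
CYP3A4: 0.65 × 4.3 = 2.795
Other: 0.15 (unchanged)
CL_new/CL_old = 1.06 + 2.795 + 0.15 = 4.005.
Because AUC varies inversely with clearance, the combined effect is 1 / 4.005 = 0.250.

0.250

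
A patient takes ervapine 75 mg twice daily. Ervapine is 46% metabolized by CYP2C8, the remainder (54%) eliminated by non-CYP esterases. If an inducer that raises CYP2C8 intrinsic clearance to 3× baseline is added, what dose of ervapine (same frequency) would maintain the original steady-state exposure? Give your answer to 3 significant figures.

The CYP2C8 pathway (46% of clearance) is boosted to 3× activity: 0.46 × 3 = 1.38.
The remaining 54% of clearance is unaffected.
New clearance relative to baseline: 1.38 + 0.54 = 1.92.
To maintain the same steady-state level, dose must scale with clearance: new dose = 75 × 1.92 = 144 mg.

144 mg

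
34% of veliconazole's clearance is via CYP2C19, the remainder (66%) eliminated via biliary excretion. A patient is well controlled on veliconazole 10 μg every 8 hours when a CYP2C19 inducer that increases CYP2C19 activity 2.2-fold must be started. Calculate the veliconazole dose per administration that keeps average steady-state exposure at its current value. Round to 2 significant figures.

14 μg

The CYP2C19 pathway (34% of clearance) is boosted to 2.2× activity: 0.34 × 2.2 = 0.748.
Non-CYP routes (66%) are unchanged.
CL_new/CL_old = 0.748 + 0.66 = 1.408.
Css,avg = (dose rate)/CL, so holding Css fixed requires dose ∝ CL: 10 × 1.408 = 14 μg.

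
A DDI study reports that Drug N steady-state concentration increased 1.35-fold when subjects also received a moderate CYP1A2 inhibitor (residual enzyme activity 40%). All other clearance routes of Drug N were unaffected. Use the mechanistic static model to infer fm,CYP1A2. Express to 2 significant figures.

0.43

Call the CYP1A2 fraction fm. After the interaction, CL_new/CL_old = fm × 0.4 + (1 − fm).
Steady-state concentration ratio = 1 / (new CL fraction), so new CL fraction = 1 / 1.35 = 0.7407.
fm × 0.4 + 1 − fm = 0.7407  ⇒  fm × (0.4 − 1) = −0.2593  ⇒  fm = 0.43.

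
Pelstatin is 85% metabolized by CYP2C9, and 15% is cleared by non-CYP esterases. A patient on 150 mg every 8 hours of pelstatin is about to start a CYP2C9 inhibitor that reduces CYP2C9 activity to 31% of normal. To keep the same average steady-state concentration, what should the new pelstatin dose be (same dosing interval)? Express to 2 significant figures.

62 mg

CYP2C9: 0.85 × 0.31 = 0.2635
Other: 0.15 (unchanged)
Relative clearance = 0.2635 + 0.15 = 0.4135.
Css,avg = (dose rate)/CL, so holding Css fixed requires dose ∝ CL: 150 × 0.4135 = 62 mg.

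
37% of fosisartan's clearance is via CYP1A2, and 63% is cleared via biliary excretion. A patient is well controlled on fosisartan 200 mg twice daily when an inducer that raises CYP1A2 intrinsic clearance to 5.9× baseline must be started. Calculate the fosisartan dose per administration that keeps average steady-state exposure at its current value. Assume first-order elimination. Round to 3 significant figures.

The CYP1A2 pathway (37% of clearance) increases to 5.9× activity: 0.37 × 5.9 = 2.183.
The remaining 63% of clearance is unaffected.
CL_new/CL_old = 2.183 + 0.63 = 2.813.
Exposure is unchanged when dose changes in proportion to clearance. New dose = 200 mg × 2.813 = 563 mg.

563 mg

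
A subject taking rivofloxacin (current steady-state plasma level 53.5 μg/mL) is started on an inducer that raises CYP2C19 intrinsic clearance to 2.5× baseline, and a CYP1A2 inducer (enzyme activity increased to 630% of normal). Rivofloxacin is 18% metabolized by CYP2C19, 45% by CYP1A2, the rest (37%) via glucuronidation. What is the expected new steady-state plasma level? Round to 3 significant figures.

The CYP2C19 pathway (18% of clearance) is boosted to 2.5× activity: 0.18 × 2.5 = 0.45.
The CYP1A2 pathway (45% of clearance) is boosted to 6.3× activity: 0.45 × 6.3 = 2.835.
The remaining 37% of clearance is unaffected.
Relative clearance = 0.45 + 2.835 + 0.37 = 3.655.
New steady-state plasma level = 53.5 / 3.655 = 14.6 μg/mL (concentration scales inversely with clearance).

14.6 μg/mL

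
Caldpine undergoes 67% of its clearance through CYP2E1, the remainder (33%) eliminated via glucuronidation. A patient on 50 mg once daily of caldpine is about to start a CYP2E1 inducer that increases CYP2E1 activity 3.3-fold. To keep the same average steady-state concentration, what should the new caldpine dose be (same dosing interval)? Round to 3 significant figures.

127 mg

CYP2E1: 0.67 × 3.3 = 2.211
Other: 0.33 (unchanged)
CL_new/CL_old = 2.211 + 0.33 = 2.541.
Css,avg = (dose rate)/CL, so holding Css fixed requires dose ∝ CL: 50 × 2.541 = 127 mg.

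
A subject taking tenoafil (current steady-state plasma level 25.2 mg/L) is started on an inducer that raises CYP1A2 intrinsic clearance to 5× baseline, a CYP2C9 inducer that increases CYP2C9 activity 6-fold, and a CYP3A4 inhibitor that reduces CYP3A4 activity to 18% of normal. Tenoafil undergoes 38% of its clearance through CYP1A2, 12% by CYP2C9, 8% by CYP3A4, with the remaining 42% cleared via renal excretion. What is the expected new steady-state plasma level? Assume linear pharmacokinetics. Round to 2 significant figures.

CYP1A2: 0.38 × 5 = 1.9
CYP2C9: 0.12 × 6 = 0.72
CYP3A4: 0.08 × 0.18 = 0.0144
Other: 0.42 (unchanged)
CL_new/CL_old = 1.9 + 0.72 + 0.0144 + 0.42 = 3.0544.
New steady-state plasma level = 25.2 / 3.0544 = 8.3 mg/L (concentration scales inversely with clearance).

8.3 mg/L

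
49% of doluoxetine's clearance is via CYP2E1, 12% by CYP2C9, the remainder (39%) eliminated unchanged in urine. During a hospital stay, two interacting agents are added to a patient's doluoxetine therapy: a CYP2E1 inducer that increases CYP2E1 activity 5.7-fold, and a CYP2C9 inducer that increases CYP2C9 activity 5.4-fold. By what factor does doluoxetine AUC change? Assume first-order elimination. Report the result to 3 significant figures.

The CYP2E1 pathway (49% of clearance) is boosted to 5.7× activity: 0.49 × 5.7 = 2.793.
The CYP2C9 pathway (12% of clearance) rises to 5.4× activity: 0.12 × 5.4 = 0.648.
The remaining 39% of clearance is unaffected.
CL_new/CL_old = 2.793 + 0.648 + 0.39 = 3.831.
Net AUC ratio = 1 / 3.831 = 0.261.

0.261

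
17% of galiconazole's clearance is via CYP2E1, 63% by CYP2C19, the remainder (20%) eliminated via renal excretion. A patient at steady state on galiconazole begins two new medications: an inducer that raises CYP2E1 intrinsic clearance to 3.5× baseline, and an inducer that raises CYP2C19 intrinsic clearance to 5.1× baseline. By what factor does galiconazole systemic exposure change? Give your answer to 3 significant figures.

0.250

The CYP2E1 pathway (17% of clearance) increases to 3.5× activity: 0.17 × 3.5 = 0.595.
The CYP2C19 pathway (63% of clearance) increases to 5.1× activity: 0.63 × 5.1 = 3.213.
Non-CYP routes (20%) are unchanged.
CL_new/CL_old = 0.595 + 3.213 + 0.2 = 4.008.
Systemic exposure ∝ 1/CL: fold-change = 1 / 4.008 = 0.250.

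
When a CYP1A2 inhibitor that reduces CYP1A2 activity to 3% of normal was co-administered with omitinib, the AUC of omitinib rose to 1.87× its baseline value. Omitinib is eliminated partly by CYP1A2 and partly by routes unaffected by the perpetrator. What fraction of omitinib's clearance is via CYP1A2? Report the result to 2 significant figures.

0.48

Call the CYP1A2 fraction fm. After the interaction, CL_new/CL_old = fm × 0.03 + (1 − fm).
AUC ratio = 1 / (new CL fraction), so new CL fraction = 1 / 1.87 = 0.5348.
fm × 0.03 + 1 − fm = 0.5348  ⇒  fm × (0.03 − 1) = −0.4652  ⇒  fm = 0.48.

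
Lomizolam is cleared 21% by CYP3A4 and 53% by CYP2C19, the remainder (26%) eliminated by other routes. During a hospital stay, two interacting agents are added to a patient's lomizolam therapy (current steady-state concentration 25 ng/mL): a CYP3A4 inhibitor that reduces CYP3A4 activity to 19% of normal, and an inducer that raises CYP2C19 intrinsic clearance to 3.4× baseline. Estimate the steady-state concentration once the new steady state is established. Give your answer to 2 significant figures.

12 ng/mL

The CYP3A4 pathway (21% of clearance) drops to 0.19× activity: 0.21 × 0.19 = 0.0399.
The CYP2C19 pathway (53% of clearance) increases to 3.4× activity: 0.53 × 3.4 = 1.802.
Non-CYP routes (26%) are unchanged.
CL_new/CL_old = 0.0399 + 1.802 + 0.26 = 2.1019.
Steady-state concentration ∝ 1/CL: new value = 25 / 2.1019 = 12 ng/mL.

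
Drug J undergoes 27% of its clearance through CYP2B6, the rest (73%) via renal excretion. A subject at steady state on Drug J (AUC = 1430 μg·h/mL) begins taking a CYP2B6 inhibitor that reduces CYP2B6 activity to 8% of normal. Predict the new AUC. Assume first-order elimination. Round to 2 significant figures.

The CYP2B6 pathway (27% of clearance) is reduced to 0.08× activity: 0.27 × 0.08 = 0.0216.
Non-CYP routes (73%) are unchanged.
CL_new/CL_old = 0.0216 + 0.73 = 0.7516.
With dosing unchanged, AUC scales as 1/CL: 1430 / 0.7516 = 1.9 × 10³ μg·h/mL.

1.9 × 10³ μg·h/mL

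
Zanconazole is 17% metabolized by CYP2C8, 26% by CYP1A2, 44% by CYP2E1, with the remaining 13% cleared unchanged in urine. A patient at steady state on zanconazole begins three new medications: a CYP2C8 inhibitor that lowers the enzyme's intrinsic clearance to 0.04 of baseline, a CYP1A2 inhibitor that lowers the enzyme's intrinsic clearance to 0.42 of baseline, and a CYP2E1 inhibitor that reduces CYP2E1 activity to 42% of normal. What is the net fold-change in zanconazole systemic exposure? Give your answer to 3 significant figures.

2.32

The CYP2C8 pathway (17% of clearance) drops to 0.04× activity: 0.17 × 0.04 = 0.0068.
The CYP1A2 pathway (26% of clearance) is reduced to 0.42× activity: 0.26 × 0.42 = 0.1092.
The CYP2E1 pathway (44% of clearance) falls to 0.42× activity: 0.44 × 0.42 = 0.1848.
The remaining 13% of clearance is unaffected.
Relative clearance = 0.0068 + 0.1092 + 0.1848 + 0.13 = 0.4308.
Net systemic exposure ratio = 1 / 0.4308 = 2.32.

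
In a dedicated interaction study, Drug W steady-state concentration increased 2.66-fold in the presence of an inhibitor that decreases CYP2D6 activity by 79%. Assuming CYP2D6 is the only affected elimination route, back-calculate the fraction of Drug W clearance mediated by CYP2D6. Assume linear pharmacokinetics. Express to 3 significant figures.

Let x = fm,CYP2D6. Because steady-state concentration ∝ 1/CL, relative clearance fell to 1/2.66 = 0.3759.
Only the CYP2D6 route changed, so 0.3759 = x·0.21 + (1 − x), giving x = 0.790.

0.790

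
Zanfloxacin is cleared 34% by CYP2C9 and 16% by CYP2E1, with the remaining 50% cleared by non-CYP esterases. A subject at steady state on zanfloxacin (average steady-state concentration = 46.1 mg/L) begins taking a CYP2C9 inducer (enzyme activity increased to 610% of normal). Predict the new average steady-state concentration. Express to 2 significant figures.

17 mg/L

CYP2C9: 0.34 × 6.1 = 2.074
CYP2E1: 0.16 (unchanged)
Other: 0.5 (unchanged)
Relative clearance = 2.074 + 0.16 + 0.5 = 2.734.
New average steady-state concentration = baseline ÷ relative clearance = 46.1 / 2.734 = 17 mg/L.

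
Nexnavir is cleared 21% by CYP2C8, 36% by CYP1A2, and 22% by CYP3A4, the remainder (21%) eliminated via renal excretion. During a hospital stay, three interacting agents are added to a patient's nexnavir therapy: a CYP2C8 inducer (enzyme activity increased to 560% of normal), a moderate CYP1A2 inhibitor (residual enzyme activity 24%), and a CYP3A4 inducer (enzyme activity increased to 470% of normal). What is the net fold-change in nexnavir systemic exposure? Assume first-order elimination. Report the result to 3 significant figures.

0.399

The CYP2C8 pathway (21% of clearance) increases to 5.6× activity: 0.21 × 5.6 = 1.176.
The CYP1A2 pathway (36% of clearance) is reduced to 0.24× activity: 0.36 × 0.24 = 0.0864.
The CYP3A4 pathway (22% of clearance) is boosted to 4.7× activity: 0.22 × 4.7 = 1.034.
Non-CYP routes (21%) are unchanged.
New clearance relative to baseline: 1.176 + 0.0864 + 1.034 + 0.21 = 2.5064.
Systemic exposure ∝ 1/CL: fold-change = 1 / 2.5064 = 0.399.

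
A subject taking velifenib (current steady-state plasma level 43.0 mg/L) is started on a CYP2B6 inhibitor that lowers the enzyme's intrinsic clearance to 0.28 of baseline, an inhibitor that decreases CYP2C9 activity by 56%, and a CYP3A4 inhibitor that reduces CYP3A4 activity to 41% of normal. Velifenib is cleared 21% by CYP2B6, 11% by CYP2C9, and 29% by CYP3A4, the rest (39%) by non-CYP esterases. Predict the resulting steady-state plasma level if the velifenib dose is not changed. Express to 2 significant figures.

CYP2B6: 0.21 × 0.28 = 0.0588
CYP2C9: 0.11 × 0.44 = 0.0484
CYP3A4: 0.29 × 0.41 = 0.1189
Other: 0.39 (unchanged)
New clearance relative to baseline: 0.0588 + 0.0484 + 0.1189 + 0.39 = 0.6161.
New steady-state plasma level = 43.0 / 0.6161 = 70 mg/L (concentration scales inversely with clearance).

70 mg/L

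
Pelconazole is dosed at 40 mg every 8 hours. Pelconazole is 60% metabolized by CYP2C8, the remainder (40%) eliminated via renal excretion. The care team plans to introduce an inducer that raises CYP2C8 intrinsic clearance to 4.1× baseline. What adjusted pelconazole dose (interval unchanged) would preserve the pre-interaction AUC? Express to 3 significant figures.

114 mg

The CYP2C8 pathway (60% of clearance) rises to 4.1× activity: 0.6 × 4.1 = 2.46.
The remaining 40% of clearance is unaffected.
New clearance relative to baseline: 2.46 + 0.4 = 2.86.
Css,avg = (dose rate)/CL, so holding Css fixed requires dose ∝ CL: 40 × 2.86 = 114 mg.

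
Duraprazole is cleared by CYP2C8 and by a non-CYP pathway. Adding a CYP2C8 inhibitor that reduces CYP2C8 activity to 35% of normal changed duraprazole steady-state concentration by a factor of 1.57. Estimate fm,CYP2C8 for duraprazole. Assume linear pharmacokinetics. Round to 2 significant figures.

CL'/CL = 1 / 1.57 = 0.6369
0.35·fm + (1 − fm) = 0.6369
fm = (0.6369 − 1) / (0.35 − 1) = 0.56

0.56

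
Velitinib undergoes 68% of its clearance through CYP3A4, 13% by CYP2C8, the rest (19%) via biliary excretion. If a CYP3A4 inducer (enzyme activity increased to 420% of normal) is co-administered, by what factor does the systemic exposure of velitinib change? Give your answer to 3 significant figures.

CYP3A4: 0.68 × 4.2 = 2.856
CYP2C8: 0.13 (unchanged)
Other: 0.19 (unchanged)
Relative clearance = 2.856 + 0.13 + 0.19 = 3.176.
Systemic exposure is inversely proportional to clearance, so the fold-change is 1 / 3.176 = 0.315.

0.315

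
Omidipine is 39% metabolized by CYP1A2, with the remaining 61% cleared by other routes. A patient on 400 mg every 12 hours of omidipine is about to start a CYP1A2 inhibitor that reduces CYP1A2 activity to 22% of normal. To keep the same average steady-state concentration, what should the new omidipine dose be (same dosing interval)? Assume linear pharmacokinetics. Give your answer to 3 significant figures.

278 mg

CYP1A2: 0.39 × 0.22 = 0.0858
Other: 0.61 (unchanged)
New clearance relative to baseline: 0.0858 + 0.61 = 0.6958.
To maintain the same steady-state level, dose must scale with clearance: new dose = 400 × 0.6958 = 278 mg.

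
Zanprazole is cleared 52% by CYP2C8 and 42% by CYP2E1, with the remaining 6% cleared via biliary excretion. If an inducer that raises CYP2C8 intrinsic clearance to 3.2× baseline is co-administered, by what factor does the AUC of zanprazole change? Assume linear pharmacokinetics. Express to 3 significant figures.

The CYP2C8 pathway (52% of clearance) is boosted to 3.2× activity: 0.52 × 3.2 = 1.664.
CYP2E1 (42%) and the residual 6% are unaffected.
CL_new/CL_old = 1.664 + 0.42 + 0.06 = 2.144.
AUC ratio = CL_old/CL_new = 1 / 2.144 = 0.466.

0.466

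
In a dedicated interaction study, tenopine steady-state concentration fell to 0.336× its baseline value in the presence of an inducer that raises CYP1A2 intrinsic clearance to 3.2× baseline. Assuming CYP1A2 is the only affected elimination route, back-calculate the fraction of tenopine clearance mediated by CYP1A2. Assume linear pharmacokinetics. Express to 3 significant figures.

Let x = fm,CYP1A2. Because steady-state concentration ∝ 1/CL, relative clearance rose to 1/0.336 = 2.976.
Setting x·3.2 + (1 − x) = 2.976 and solving: x = (2.976 − 1)/(3.2 − 1) = 0.898.

0.898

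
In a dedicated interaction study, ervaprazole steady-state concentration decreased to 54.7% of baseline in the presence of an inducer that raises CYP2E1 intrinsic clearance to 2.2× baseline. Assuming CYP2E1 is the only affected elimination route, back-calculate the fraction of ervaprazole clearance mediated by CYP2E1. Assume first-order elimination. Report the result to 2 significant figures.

0.69

Call the CYP2E1 fraction fm. After the interaction, CL_new/CL_old = fm × 2.2 + (1 − fm).
Steady-state concentration ratio = 1 / (new CL fraction), so new CL fraction = 1 / 0.547 = 1.828.
fm × 2.2 + 1 − fm = 1.828  ⇒  fm × (2.2 − 1) = 0.8282  ⇒  fm = 0.69.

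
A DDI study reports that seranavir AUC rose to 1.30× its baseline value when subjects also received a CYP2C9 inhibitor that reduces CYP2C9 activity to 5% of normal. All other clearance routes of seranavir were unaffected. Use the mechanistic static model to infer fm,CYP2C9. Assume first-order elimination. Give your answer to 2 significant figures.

0.24

CL'/CL = 1 / 1.30 = 0.7692
0.05·fm + (1 − fm) = 0.7692
fm = (0.7692 − 1) / (0.05 − 1) = 0.24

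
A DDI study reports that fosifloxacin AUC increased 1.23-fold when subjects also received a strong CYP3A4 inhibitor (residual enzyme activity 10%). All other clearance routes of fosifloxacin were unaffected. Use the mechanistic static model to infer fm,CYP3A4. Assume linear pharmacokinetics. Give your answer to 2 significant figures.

0.21

Let x = fm,CYP3A4. Because AUC ∝ 1/CL, relative clearance fell to 1/1.23 = 0.813.
Only the CYP3A4 route changed, so 0.813 = x·0.1 + (1 − x), giving x = 0.21.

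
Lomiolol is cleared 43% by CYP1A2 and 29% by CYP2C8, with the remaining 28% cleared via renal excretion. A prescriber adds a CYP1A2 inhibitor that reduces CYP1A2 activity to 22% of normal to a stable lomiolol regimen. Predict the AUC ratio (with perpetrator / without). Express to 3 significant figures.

1.50

The CYP1A2 pathway (43% of clearance) is reduced to 0.22× activity: 0.43 × 0.22 = 0.0946.
CYP2C8 (29%) and the residual 28% are unaffected.
New clearance relative to baseline: 0.0946 + 0.29 + 0.28 = 0.6646.
AUC ratio = CL_old/CL_new = 1 / 0.6646 = 1.50.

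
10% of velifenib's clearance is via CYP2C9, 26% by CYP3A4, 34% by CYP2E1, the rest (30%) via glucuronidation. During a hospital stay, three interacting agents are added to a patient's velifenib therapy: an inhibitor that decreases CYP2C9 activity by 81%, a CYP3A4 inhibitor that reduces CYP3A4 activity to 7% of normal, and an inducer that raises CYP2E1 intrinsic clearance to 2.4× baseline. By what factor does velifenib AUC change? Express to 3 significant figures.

The CYP2C9 pathway (10% of clearance) is reduced to 0.19× activity: 0.1 × 0.19 = 0.019.
The CYP3A4 pathway (26% of clearance) is reduced to 0.07× activity: 0.26 × 0.07 = 0.0182.
The CYP2E1 pathway (34% of clearance) increases to 2.4× activity: 0.34 × 2.4 = 0.816.
Non-CYP routes (30%) are unchanged.
CL_new/CL_old = 0.019 + 0.0182 + 0.816 + 0.3 = 1.1532.
Because AUC varies inversely with clearance, the combined effect is 1 / 1.1532 = 0.867.

0.867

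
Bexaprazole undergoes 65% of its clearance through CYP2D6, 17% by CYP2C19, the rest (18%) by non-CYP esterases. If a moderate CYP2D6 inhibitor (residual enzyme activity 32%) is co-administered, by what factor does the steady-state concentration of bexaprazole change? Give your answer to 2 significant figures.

The CYP2D6 pathway (65% of clearance) is reduced to 0.32× activity: 0.65 × 0.32 = 0.208.
CYP2C19 (17%) and the residual 18% are unaffected.
Relative clearance = 0.208 + 0.17 + 0.18 = 0.558.
Steady-state concentration ratio = CL_old/CL_new = 1 / 0.558 = 1.8.

1.8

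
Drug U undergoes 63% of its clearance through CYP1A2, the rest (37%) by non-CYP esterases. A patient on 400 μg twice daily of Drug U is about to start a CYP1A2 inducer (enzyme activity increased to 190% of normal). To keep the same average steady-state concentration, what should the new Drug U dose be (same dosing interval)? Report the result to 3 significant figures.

The CYP1A2 pathway (63% of clearance) increases to 1.9× activity: 0.63 × 1.9 = 1.197.
The remaining 37% of clearance is unaffected.
New clearance relative to baseline: 1.197 + 0.37 = 1.567.
Css,avg = (dose rate)/CL, so holding Css fixed requires dose ∝ CL: 400 × 1.567 = 627 μg.

627 μg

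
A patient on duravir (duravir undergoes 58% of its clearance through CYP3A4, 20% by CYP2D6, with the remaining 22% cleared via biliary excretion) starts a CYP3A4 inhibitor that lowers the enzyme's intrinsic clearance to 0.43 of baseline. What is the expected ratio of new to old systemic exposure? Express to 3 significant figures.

CYP3A4: 0.58 × 0.43 = 0.2494
CYP2D6: 0.2 (unchanged)
Other: 0.22 (unchanged)
CL_new/CL_old = 0.2494 + 0.2 + 0.22 = 0.6694.
Systemic exposure ratio = CL_old/CL_new = 1 / 0.6694 = 1.49.

1.49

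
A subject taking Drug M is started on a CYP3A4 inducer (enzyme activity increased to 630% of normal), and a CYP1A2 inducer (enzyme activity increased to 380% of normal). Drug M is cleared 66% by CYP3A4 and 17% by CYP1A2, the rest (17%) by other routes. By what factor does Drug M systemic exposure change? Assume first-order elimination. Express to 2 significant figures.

The CYP3A4 pathway (66% of clearance) rises to 6.3× activity: 0.66 × 6.3 = 4.158.
The CYP1A2 pathway (17% of clearance) increases to 3.8× activity: 0.17 × 3.8 = 0.646.
The remaining 17% of clearance is unaffected.
New clearance relative to baseline: 4.158 + 0.646 + 0.17 = 4.974.
Because systemic exposure varies inversely with clearance, the combined effect is 1 / 4.974 = 0.20.

0.20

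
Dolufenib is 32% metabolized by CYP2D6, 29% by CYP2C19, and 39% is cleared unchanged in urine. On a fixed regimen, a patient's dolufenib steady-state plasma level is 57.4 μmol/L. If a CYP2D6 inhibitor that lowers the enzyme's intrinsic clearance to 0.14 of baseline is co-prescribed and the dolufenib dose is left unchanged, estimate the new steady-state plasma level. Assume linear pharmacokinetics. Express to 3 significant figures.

CYP2D6: 0.32 × 0.14 = 0.0448
CYP2C19: 0.29 (unchanged)
Other: 0.39 (unchanged)
Relative clearance = 0.0448 + 0.29 + 0.39 = 0.7248.
Steady-state plasma level ∝ 1/CL, so new value = 57.4 / 0.7248 = 79.2 μmol/L.

79.2 μmol/L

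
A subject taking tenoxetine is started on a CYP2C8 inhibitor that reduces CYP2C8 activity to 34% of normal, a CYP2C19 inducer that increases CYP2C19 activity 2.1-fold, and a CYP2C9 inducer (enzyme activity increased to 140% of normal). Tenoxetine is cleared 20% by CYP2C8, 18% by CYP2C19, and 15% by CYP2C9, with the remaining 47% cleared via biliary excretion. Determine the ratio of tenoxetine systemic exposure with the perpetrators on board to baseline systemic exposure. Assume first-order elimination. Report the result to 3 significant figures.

0.888

CYP2C8: 0.2 × 0.34 = 0.068
CYP2C19: 0.18 × 2.1 = 0.378
CYP2C9: 0.15 × 1.4 = 0.21
Other: 0.47 (unchanged)
New clearance relative to baseline: 0.068 + 0.378 + 0.21 + 0.47 = 1.126.
Systemic exposure ∝ 1/CL: fold-change = 1 / 1.126 = 0.888.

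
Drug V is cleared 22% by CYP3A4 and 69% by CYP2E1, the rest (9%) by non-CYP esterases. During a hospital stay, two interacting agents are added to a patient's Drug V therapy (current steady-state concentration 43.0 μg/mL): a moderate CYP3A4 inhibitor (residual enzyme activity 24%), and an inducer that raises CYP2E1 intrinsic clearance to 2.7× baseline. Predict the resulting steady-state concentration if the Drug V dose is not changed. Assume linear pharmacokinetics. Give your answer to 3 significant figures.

21.4 μg/mL

The CYP3A4 pathway (22% of clearance) drops to 0.24× activity: 0.22 × 0.24 = 0.0528.
The CYP2E1 pathway (69% of clearance) increases to 2.7× activity: 0.69 × 2.7 = 1.863.
The remaining 9% of clearance is unaffected.
Relative clearance = 0.0528 + 1.863 + 0.09 = 2.0058.
New steady-state concentration = 43.0 / 2.0058 = 21.4 μg/mL (concentration scales inversely with clearance).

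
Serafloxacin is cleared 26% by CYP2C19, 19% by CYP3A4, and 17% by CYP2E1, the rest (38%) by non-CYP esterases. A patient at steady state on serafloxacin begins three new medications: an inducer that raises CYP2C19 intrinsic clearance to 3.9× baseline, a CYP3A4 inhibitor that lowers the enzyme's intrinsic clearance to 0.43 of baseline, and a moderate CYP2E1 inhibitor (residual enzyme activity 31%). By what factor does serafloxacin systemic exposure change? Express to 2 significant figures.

0.65

The CYP2C19 pathway (26% of clearance) is boosted to 3.9× activity: 0.26 × 3.9 = 1.014.
The CYP3A4 pathway (19% of clearance) falls to 0.43× activity: 0.19 × 0.43 = 0.0817.
The CYP2E1 pathway (17% of clearance) falls to 0.31× activity: 0.17 × 0.31 = 0.0527.
Non-CYP routes (38%) are unchanged.
New clearance relative to baseline: 1.014 + 0.0817 + 0.0527 + 0.38 = 1.5284.
Net systemic exposure ratio = 1 / 1.5284 = 0.65.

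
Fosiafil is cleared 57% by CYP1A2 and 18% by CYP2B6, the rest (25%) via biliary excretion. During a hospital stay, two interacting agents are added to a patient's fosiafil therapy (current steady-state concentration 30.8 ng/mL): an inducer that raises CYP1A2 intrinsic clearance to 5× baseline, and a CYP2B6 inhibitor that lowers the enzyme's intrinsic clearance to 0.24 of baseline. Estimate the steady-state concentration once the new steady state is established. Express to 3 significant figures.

9.80 ng/mL

CYP1A2: 0.57 × 5 = 2.85
CYP2B6: 0.18 × 0.24 = 0.0432
Other: 0.25 (unchanged)
Relative clearance = 2.85 + 0.0432 + 0.25 = 3.1432.
Steady-state concentration ∝ 1/CL: new value = 30.8 / 3.1432 = 9.80 ng/mL.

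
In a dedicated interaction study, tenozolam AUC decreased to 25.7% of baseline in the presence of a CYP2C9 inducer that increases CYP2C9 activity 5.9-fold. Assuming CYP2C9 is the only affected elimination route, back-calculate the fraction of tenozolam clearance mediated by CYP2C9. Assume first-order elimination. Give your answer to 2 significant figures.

0.59

Let x = fm,CYP2C9. Because AUC ∝ 1/CL, relative clearance rose to 1/0.257 = 3.891.
Only the CYP2C9 route changed, so 3.891 = x·5.9 + (1 − x), giving x = 0.59.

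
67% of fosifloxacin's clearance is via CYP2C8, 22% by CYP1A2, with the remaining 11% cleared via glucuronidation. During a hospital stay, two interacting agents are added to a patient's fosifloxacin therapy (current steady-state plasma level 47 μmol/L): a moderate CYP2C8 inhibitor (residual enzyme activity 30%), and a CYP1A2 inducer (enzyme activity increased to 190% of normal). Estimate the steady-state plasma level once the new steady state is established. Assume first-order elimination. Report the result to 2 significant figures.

The CYP2C8 pathway (67% of clearance) falls to 0.3× activity: 0.67 × 0.3 = 0.201.
The CYP1A2 pathway (22% of clearance) rises to 1.9× activity: 0.22 × 1.9 = 0.418.
Non-CYP routes (11%) are unchanged.
New clearance relative to baseline: 0.201 + 0.418 + 0.11 = 0.729.
Steady-state plasma level ∝ 1/CL: new value = 47 / 0.729 = 64 μmol/L.

64 μmol/L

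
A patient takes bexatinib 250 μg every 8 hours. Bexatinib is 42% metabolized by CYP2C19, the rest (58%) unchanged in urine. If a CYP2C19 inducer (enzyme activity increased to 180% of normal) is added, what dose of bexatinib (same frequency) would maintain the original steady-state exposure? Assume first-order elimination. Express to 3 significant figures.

334 μg

The CYP2C19 pathway (42% of clearance) is boosted to 1.8× activity: 0.42 × 1.8 = 0.756.
The remaining 58% of clearance is unaffected.
Relative clearance = 0.756 + 0.58 = 1.336.
To maintain the same steady-state level, dose must scale with clearance: new dose = 250 × 1.336 = 334 μg.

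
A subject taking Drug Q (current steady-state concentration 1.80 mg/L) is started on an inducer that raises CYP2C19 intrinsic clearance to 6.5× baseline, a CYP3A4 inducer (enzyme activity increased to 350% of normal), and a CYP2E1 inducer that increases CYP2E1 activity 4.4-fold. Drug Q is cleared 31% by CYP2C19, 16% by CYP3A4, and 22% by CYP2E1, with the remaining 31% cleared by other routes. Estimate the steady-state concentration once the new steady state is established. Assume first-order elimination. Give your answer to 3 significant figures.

0.467 mg/L

CYP2C19: 0.31 × 6.5 = 2.015
CYP3A4: 0.16 × 3.5 = 0.56
CYP2E1: 0.22 × 4.4 = 0.968
Other: 0.31 (unchanged)
New clearance relative to baseline: 2.015 + 0.56 + 0.968 + 0.31 = 3.853.
Dividing the baseline by the relative clearance: 1.80 / 3.853 = 0.467 mg/L.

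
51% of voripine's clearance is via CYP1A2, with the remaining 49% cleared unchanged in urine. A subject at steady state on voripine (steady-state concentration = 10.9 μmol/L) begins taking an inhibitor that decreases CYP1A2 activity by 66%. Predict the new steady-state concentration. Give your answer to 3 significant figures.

16.4 μmol/L

CYP1A2: 0.51 × 0.34 = 0.1734
Other: 0.49 (unchanged)
CL_new/CL_old = 0.1734 + 0.49 = 0.6634.
Steady-state concentration ∝ 1/CL, so new value = 10.9 / 0.6634 = 16.4 μmol/L.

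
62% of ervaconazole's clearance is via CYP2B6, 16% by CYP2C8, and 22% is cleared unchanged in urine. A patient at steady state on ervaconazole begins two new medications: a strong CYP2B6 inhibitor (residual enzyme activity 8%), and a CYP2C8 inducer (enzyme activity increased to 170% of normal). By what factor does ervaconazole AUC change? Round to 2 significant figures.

1.8

The CYP2B6 pathway (62% of clearance) falls to 0.08× activity: 0.62 × 0.08 = 0.0496.
The CYP2C8 pathway (16% of clearance) rises to 1.7× activity: 0.16 × 1.7 = 0.272.
Non-CYP routes (22%) are unchanged.
CL_new/CL_old = 0.0496 + 0.272 + 0.22 = 0.5416.
Because AUC varies inversely with clearance, the combined effect is 1 / 0.5416 = 1.8.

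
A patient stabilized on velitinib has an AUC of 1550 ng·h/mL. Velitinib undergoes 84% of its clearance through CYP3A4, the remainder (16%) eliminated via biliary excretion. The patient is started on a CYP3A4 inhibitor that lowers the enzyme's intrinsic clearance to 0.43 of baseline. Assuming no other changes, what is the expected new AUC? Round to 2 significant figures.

The CYP3A4 pathway (84% of clearance) is reduced to 0.43× activity: 0.84 × 0.43 = 0.3612.
Non-CYP routes (16%) are unchanged.
Relative clearance = 0.3612 + 0.16 = 0.5212.
With dosing unchanged, AUC scales as 1/CL: 1550 / 0.5212 = 3.0 × 10³ ng·h/mL.

3.0 × 10³ ng·h/mL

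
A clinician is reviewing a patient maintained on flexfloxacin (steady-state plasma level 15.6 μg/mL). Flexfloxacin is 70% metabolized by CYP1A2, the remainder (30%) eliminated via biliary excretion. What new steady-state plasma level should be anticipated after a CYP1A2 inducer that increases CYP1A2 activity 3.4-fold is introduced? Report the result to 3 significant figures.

5.82 μg/mL

The CYP1A2 pathway (70% of clearance) increases to 3.4× activity: 0.7 × 3.4 = 2.38.
Non-CYP routes (30%) are unchanged.
CL_new/CL_old = 2.38 + 0.3 = 2.68.
With dosing unchanged, steady-state plasma level scales as 1/CL: 15.6 / 2.68 = 5.82 μg/mL.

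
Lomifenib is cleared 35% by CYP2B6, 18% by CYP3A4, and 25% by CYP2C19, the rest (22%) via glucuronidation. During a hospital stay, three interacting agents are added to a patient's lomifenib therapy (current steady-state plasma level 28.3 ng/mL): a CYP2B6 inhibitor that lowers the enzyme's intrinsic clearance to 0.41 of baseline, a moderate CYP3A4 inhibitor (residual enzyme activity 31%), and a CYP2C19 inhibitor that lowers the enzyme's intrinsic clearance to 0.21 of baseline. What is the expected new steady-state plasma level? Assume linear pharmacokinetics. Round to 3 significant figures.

60.0 ng/mL

The CYP2B6 pathway (35% of clearance) drops to 0.41× activity: 0.35 × 0.41 = 0.1435.
The CYP3A4 pathway (18% of clearance) falls to 0.31× activity: 0.18 × 0.31 = 0.0558.
The CYP2C19 pathway (25% of clearance) drops to 0.21× activity: 0.25 × 0.21 = 0.0525.
Non-CYP routes (22%) are unchanged.
Relative clearance = 0.1435 + 0.0558 + 0.0525 + 0.22 = 0.4718.
Steady-state plasma level ∝ 1/CL: new value = 28.3 / 0.4718 = 60.0 ng/mL.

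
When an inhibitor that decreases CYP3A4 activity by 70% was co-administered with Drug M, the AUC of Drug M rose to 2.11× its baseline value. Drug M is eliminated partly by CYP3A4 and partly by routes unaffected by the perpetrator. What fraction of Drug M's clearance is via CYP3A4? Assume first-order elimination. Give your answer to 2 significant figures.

0.75

CL'/CL = 1 / 2.11 = 0.4739
0.3·fm + (1 − fm) = 0.4739
fm = (0.4739 − 1) / (0.3 − 1) = 0.75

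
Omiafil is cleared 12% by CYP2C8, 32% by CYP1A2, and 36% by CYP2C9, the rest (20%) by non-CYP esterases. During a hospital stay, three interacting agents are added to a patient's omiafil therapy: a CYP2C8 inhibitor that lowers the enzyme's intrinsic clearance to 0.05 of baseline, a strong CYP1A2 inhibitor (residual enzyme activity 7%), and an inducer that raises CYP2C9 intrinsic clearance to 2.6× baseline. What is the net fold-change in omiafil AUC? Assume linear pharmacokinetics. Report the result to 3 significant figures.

CYP2C8: 0.12 × 0.05 = 0.006
CYP1A2: 0.32 × 0.07 = 0.0224
CYP2C9: 0.36 × 2.6 = 0.936
Other: 0.2 (unchanged)
CL_new/CL_old = 0.006 + 0.0224 + 0.936 + 0.2 = 1.1644.
Net AUC ratio = 1 / 1.1644 = 0.859.

0.859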